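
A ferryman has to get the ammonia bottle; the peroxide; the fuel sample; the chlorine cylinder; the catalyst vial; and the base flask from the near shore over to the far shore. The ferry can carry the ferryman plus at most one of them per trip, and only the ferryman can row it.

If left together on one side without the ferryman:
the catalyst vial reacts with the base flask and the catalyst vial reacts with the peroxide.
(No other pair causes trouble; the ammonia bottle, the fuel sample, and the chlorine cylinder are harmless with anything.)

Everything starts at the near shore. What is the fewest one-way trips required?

13

Counting alone: the ferryman can take at most 1 across per trip to the far shore, so moving all 6 needs at least 6 loaded trips out, with a return between consecutive ones — at least 11 crossings.
The safety rule pushes this higher. Following every safe sequence of crossings, the most of the 6 that can be at the far shore as the ferry arrives there on crossing 11 is 5 — never all 6.
So no plan with fewer than 13 crossings exists, and this one achieves 13:
1. Ferryman goes to the far shore with the catalyst vial.  [the near shore: the ammonia bottle, the base flask, the chlorine cylinder, the fuel sample, the peroxide | the far shore: the catalyst vial]
2. Ferryman goes back to the near shore alone.  [the near shore: the ammonia bottle, the base flask, the chlorine cylinder, the fuel sample, the peroxide | the far shore: the catalyst vial]
3. Ferryman goes to the far shore with the ammonia bottle.  [the near shore: the base flask, the chlorine cylinder, the fuel sample, the peroxide | the far shore: the ammonia bottle, the catalyst vial]
4. Ferryman goes back to the near shore alone.  [the near shore: the base flask, the chlorine cylinder, the fuel sample, the peroxide | the far shore: the ammonia bottle, the catalyst vial]
5. Ferryman goes to the far shore with the peroxide.  [the near shore: the base flask, the chlorine cylinder, the fuel sample | the far shore: the ammonia bottle, the catalyst vial, the peroxide]
6. Ferryman goes back to the near shore with the catalyst vial.  [the near shore: the base flask, the catalyst vial, the chlorine cylinder, the fuel sample | the far shore: the ammonia bottle, the peroxide]
7. Ferryman goes to the far shore with the base flask.  [the near shore: the catalyst vial, the chlorine cylinder, the fuel sample | the far shore: the ammonia bottle, the base flask, the peroxide]
8. Ferryman goes back to the near shore alone.  [the near shore: the catalyst vial, the chlorine cylinder, the fuel sample | the far shore: the ammonia bottle, the base flask, the peroxide]
9. Ferryman goes to the far shore with the fuel sample.  [the near shore: the catalyst vial, the chlorine cylinder | the far shore: the ammonia bottle, the base flask, the fuel sample, the peroxide]
10. Ferryman goes back to the near shore alone.  [the near shore: the catalyst vial, the chlorine cylinder | the far shore: the ammonia bottle, the base flask, the fuel sample, the peroxide]
11. Ferryman goes to the far shore with the chlorine cylinder.  [the near shore: the catalyst vial | the far shore: the ammonia bottle, the base flask, the chlorine cylinder, the fuel sample, the peroxide]
12. Ferryman goes back to the near shore alone.  [the near shore: the catalyst vial | the far shore: the ammonia bottle, the base flask, the chlorine cylinder, the fuel sample, the peroxide]
13. Ferryman goes to the far shore with the catalyst vial.  [the near shore: — | the far shore: the ammonia bottle, the base flask, the catalyst vial, the chlorine cylinder, the fuel sample, the peroxide]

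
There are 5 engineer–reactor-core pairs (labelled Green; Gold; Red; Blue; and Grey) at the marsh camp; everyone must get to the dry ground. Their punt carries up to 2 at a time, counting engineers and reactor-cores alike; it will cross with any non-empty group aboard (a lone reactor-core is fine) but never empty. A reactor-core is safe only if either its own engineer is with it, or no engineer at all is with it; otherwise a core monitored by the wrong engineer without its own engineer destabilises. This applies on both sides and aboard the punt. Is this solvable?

No

Following every safe sequence of crossings from the start, the most of the 10 that can be at the dry ground as the punt arrives there on crossings 1, 3, 5, 7 is 2, 3, 4, 5 respectively; the best ever achieved is 5 of 10.
From crossing 9 on, no configuration arises that was not already reachable earlier: only 82 distinct safe configurations (who is on which side, and where the punt is) can ever be reached, none of them has everyone across, and every continuation just revisits them. So no valid plan exists.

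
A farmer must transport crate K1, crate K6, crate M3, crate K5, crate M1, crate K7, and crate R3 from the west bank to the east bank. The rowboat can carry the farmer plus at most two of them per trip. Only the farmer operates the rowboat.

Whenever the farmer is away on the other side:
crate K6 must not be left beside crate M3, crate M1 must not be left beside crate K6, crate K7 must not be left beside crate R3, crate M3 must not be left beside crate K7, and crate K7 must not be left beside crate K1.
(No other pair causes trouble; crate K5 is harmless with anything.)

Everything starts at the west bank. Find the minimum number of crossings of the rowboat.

Counting alone: the farmer can take at most 2 across per trip to the east bank, so moving all 7 needs at least 4 loaded trips out, with a return between consecutive ones — at least 7 crossings.
The safety rule pushes this higher. Following every safe sequence of crossings, the most of the 7 that can be at the east bank as the rowboat arrives there on crossing 7 is 6 — never all 7.
So no plan with fewer than 9 crossings exists, and this one achieves 9:
1. Farmer goes to the east bank with crate K6 and crate K7.  [the west bank: crate K1, crate K5, crate M1, crate M3, crate R3 | the east bank: crate K6, crate K7]
2. Farmer goes back to the west bank alone.  [the west bank: crate K1, crate K5, crate M1, crate M3, crate R3 | the east bank: crate K6, crate K7]
3. Farmer goes to the east bank with crate K1.  [the west bank: crate K5, crate M1, crate M3, crate R3 | the east bank: crate K1, crate K6, crate K7]
4. Farmer goes back to the west bank with crate K7.  [the west bank: crate K5, crate K7, crate M1, crate M3, crate R3 | the east bank: crate K1, crate K6]
5. Farmer goes to the east bank with crate M3 and crate R3.  [the west bank: crate K5, crate K7, crate M1 | the east bank: crate K1, crate K6, crate M3, crate R3]
6. Farmer goes back to the west bank with crate K6.  [the west bank: crate K5, crate K6, crate K7, crate M1 | the east bank: crate K1, crate M3, crate R3]
7. Farmer goes to the east bank with crate K5 and crate M1.  [the west bank: crate K6, crate K7 | the east bank: crate K1, crate K5, crate M1, crate M3, crate R3]
8. Farmer goes back to the west bank alone.  [the west bank: crate K6, crate K7 | the east bank: crate K1, crate K5, crate M1, crate M3, crate R3]
9. Farmer goes to the east bank with crate K6 and crate K7.  [the west bank: — | the east bank: crate K1, crate K5, crate K6, crate K7, crate M1, crate M3, crate R3]

9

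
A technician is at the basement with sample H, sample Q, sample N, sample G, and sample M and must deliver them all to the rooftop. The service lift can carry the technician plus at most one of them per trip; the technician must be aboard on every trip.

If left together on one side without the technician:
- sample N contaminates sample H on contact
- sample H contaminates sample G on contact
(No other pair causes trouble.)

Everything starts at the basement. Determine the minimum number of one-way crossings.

11

Counting alone: the technician can take at most 1 across per trip to the rooftop, so moving all 5 needs at least 5 loaded trips out, with a return between consecutive ones — at least 9 crossings.
The safety rule pushes this higher. Following every safe sequence of crossings, the most of the 5 that can be at the rooftop as the service lift arrives there on crossing 9 is 4 — never all 5.
So no plan with fewer than 11 crossings exists, and this one achieves 11:
1. Technician goes to the rooftop with sample H.
2. Technician goes back to the basement alone.
3. Technician goes to the rooftop with sample Q.
4. Technician goes back to the basement alone.
5. Technician goes to the rooftop with sample N.
6. Technician goes back to the basement with sample H.
7. Technician goes to the rooftop with sample G.
8. Technician goes back to the basement alone.
9. Technician goes to the rooftop with sample M.
10. Technician goes back to the basement alone.
11. Technician goes to the rooftop with sample H.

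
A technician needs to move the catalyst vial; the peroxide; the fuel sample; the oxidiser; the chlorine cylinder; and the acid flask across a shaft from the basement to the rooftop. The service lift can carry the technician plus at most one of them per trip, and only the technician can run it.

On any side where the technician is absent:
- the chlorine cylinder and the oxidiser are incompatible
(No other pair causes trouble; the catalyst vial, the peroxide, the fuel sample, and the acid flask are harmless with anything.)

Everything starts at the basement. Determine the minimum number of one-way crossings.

11

Counting alone: the technician can take at most 1 across per trip to the rooftop, so moving all 6 needs at least 6 loaded trips out, with a return between consecutive ones — at least 11 crossings.
The plan below uses exactly 11 crossings, so it is optimal:
1. Technician goes to the rooftop with the oxidiser.  [the basement: the acid flask, the catalyst vial, the chlorine cylinder, the fuel sample, the peroxide | the rooftop: the oxidiser]
2. Technician goes back to the basement alone.  [the basement: the acid flask, the catalyst vial, the chlorine cylinder, the fuel sample, the peroxide | the rooftop: the oxidiser]
3. Technician goes to the rooftop with the catalyst vial.  [the basement: the acid flask, the chlorine cylinder, the fuel sample, the peroxide | the rooftop: the catalyst vial, the oxidiser]
4. Technician goes back to the basement alone.  [the basement: the acid flask, the chlorine cylinder, the fuel sample, the peroxide | the rooftop: the catalyst vial, the oxidiser]
5. Technician goes to the rooftop with the peroxide.  [the basement: the acid flask, the chlorine cylinder, the fuel sample | the rooftop: the catalyst vial, the oxidiser, the peroxide]
6. Technician goes back to the basement alone.  [the basement: the acid flask, the chlorine cylinder, the fuel sample | the rooftop: the catalyst vial, the oxidiser, the peroxide]
7. Technician goes to the rooftop with the fuel sample.  [the basement: the acid flask, the chlorine cylinder | the rooftop: the catalyst vial, the fuel sample, the oxidiser, the peroxide]
8. Technician goes back to the basement alone.  [the basement: the acid flask, the chlorine cylinder | the rooftop: the catalyst vial, the fuel sample, the oxidiser, the peroxide]
9. Technician goes to the rooftop with the acid flask.  [the basement: the chlorine cylinder | the rooftop: the acid flask, the catalyst vial, the fuel sample, the oxidiser, the peroxide]
10. Technician goes back to the basement alone.  [the basement: the chlorine cylinder | the rooftop: the acid flask, the catalyst vial, the fuel sample, the oxidiser, the peroxide]
11. Technician goes to the rooftop with the chlorine cylinder.  [the basement: — | the rooftop: the acid flask, the catalyst vial, the chlorine cylinder, the fuel sample, the oxidiser, the peroxide]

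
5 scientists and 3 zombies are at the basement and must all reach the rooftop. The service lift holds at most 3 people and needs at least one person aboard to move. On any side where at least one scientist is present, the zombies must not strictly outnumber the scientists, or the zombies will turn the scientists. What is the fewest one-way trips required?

Counting alone: each trip to the rooftop takes at most 3 across and each return brings at least 1 back, so after t trips out (and t−1 returns) at most 3t − (t−1) of the 8 are across; that first reaches 8 at t = 4, so at least 7 crossings are needed.
The plan below uses exactly 7 crossings, so it is optimal:
1. 2 zombies → the rooftop.  (the basement: 5S 1Z; the rooftop: 0S 2Z)
2. 1 zombie ← the basement.  (the basement: 5S 2Z; the rooftop: 0S 1Z)
3. 2 scientists and 1 zombie → the rooftop.  (the basement: 3S 1Z; the rooftop: 2S 2Z)
4. 1 zombie ← the basement.  (the basement: 3S 2Z; the rooftop: 2S 1Z)
5. 1 scientist and 2 zombies → the rooftop.  (the basement: 2S 0Z; the rooftop: 3S 3Z)
6. 1 zombie ← the basement.  (the basement: 2S 1Z; the rooftop: 3S 2Z)
7. 2 scientists and 1 zombie → the rooftop.  (the basement: 0S 0Z; the rooftop: 5S 3Z)

7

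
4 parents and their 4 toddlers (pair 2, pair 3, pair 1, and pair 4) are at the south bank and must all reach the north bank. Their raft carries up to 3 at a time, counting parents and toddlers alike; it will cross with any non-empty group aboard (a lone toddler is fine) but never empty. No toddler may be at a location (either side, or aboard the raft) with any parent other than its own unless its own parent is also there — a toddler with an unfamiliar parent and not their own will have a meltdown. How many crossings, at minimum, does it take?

9

Counting alone: each trip to the north bank takes at most 3 across and each return brings at least 1 back, so after t trips out (and t−1 returns) at most 3t − (t−1) of the 8 are across; that first reaches 8 at t = 4, so at least 7 crossings are needed.
The safety rule pushes this higher. Following every safe sequence of crossings, the most of the 8 that can be at the north bank as the raft arrives there on crossing 7 is 7 — never all 8.
So no plan with fewer than 9 crossings exists, and this one achieves 9:
1. parent 2 and toddler 2 cross → the north bank.
2. parent 2 crosses ← the south bank.
3. parent 2, parent 3, and toddler 3 cross → the north bank.
4. parent 2 and toddler 2 cross ← the south bank.
5. parent 1, parent 2, and parent 4 cross → the north bank.
6. toddler 3 crosses ← the south bank.
7. toddler 2 and toddler 3 cross → the north bank.
8. toddler 2 crosses ← the south bank.
9. toddler 1, toddler 2, and toddler 4 cross → the north bank.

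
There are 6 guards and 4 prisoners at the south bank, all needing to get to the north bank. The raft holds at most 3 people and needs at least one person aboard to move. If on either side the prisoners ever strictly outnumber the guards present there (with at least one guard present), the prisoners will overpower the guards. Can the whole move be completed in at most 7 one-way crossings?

No

Counting alone: each trip to the north bank takes at most 3 across and each return brings at least 1 back, so after t trips out (and t−1 returns) at most 3t − (t−1) of the 10 are across; that first reaches 10 at t = 5, so at least 9 crossings are needed.
Since 7 < 9, 7 crossings cannot be enough. (The shortest complete plan in fact takes 9:)
1. 2 prisoners → the north bank.  (the south bank: 6G 2P; the north bank: 0G 2P)
2. 1 prisoner ← the south bank.  (the south bank: 6G 3P; the north bank: 0G 1P)
3. 3 prisoners → the north bank.  (the south bank: 6G 0P; the north bank: 0G 4P)
4. 1 prisoner ← the south bank.  (the south bank: 6G 1P; the north bank: 0G 3P)
5. 3 guards → the north bank.  (the south bank: 3G 1P; the north bank: 3G 3P)
6. 1 prisoner ← the south bank.  (the south bank: 3G 2P; the north bank: 3G 2P)
7. 1 guard and 2 prisoners → the north bank.  (the south bank: 2G 0P; the north bank: 4G 4P)
8. 1 prisoner ← the south bank.  (the south bank: 2G 1P; the north bank: 4G 3P)
9. 2 guards and 1 prisoner → the north bank.  (the south bank: 0G 0P; the north bank: 6G 4P)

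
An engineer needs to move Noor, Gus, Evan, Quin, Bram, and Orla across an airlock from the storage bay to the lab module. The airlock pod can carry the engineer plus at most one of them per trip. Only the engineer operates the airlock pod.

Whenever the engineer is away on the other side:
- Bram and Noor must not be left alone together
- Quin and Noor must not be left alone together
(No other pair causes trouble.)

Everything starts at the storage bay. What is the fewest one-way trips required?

Counting alone: the engineer can take at most 1 across per trip to the lab module, so moving all 6 needs at least 6 loaded trips out, with a return between consecutive ones — at least 11 crossings.
The safety rule pushes this higher. Following every safe sequence of crossings, the most of the 6 that can be at the lab module as the airlock pod arrives there on crossing 11 is 5 — never all 6.
So no plan with fewer than 13 crossings exists, and this one achieves 13:
1. Engineer goes to the lab module with Noor.  [the storage bay: Bram, Evan, Gus, Orla, Quin | the lab module: Noor]
2. Engineer goes back to the storage bay alone.  [the storage bay: Bram, Evan, Gus, Orla, Quin | the lab module: Noor]
3. Engineer goes to the lab module with Gus.  [the storage bay: Bram, Evan, Orla, Quin | the lab module: Gus, Noor]
4. Engineer goes back to the storage bay alone.  [the storage bay: Bram, Evan, Orla, Quin | the lab module: Gus, Noor]
5. Engineer goes to the lab module with Evan.  [the storage bay: Bram, Orla, Quin | the lab module: Evan, Gus, Noor]
6. Engineer goes back to the storage bay alone.  [the storage bay: Bram, Orla, Quin | the lab module: Evan, Gus, Noor]
7. Engineer goes to the lab module with Quin.  [the storage bay: Bram, Orla | the lab module: Evan, Gus, Noor, Quin]
8. Engineer goes back to the storage bay with Noor.  [the storage bay: Bram, Noor, Orla | the lab module: Evan, Gus, Quin]
9. Engineer goes to the lab module with Bram.  [the storage bay: Noor, Orla | the lab module: Bram, Evan, Gus, Quin]
10. Engineer goes back to the storage bay alone.  [the storage bay: Noor, Orla | the lab module: Bram, Evan, Gus, Quin]
11. Engineer goes to the lab module with Orla.  [the storage bay: Noor | the lab module: Bram, Evan, Gus, Orla, Quin]
12. Engineer goes back to the storage bay alone.  [the storage bay: Noor | the lab module: Bram, Evan, Gus, Orla, Quin]
13. Engineer goes to the lab module with Noor.  [the storage bay: — | the lab module: Bram, Evan, Gus, Noor, Orla, Quin]

13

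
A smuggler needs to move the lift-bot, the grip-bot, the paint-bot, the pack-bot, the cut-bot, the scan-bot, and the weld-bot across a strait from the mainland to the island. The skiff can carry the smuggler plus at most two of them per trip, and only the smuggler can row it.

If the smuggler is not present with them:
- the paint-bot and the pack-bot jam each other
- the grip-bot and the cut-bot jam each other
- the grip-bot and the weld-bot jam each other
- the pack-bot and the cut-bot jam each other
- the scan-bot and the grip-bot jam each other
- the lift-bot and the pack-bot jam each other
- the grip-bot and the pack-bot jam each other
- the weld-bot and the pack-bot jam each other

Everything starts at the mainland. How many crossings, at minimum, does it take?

11

Counting alone: the smuggler can take at most 2 across per trip to the island, so moving all 7 needs at least 4 loaded trips out, with a return between consecutive ones — at least 7 crossings.
The safety rule pushes this higher. Following every safe sequence of crossings, the most of the 7 that can be at the island as the skiff arrives there on crossings 7, 9 is 5, 6 respectively — never all 7.
So no plan with fewer than 11 crossings exists, and this one achieves 11:
1. Smuggler goes to the island with the grip-bot and the pack-bot.  [the mainland: the cut-bot, the lift-bot, the paint-bot, the scan-bot, the weld-bot | the island: the grip-bot, the pack-bot]
2. Smuggler goes back to the mainland with the grip-bot.  [the mainland: the cut-bot, the grip-bot, the lift-bot, the paint-bot, the scan-bot, the weld-bot | the island: the pack-bot]
3. Smuggler goes to the island with the grip-bot and the lift-bot.  [the mainland: the cut-bot, the paint-bot, the scan-bot, the weld-bot | the island: the grip-bot, the lift-bot, the pack-bot]
4. Smuggler goes back to the mainland with the pack-bot.  [the mainland: the cut-bot, the pack-bot, the paint-bot, the scan-bot, the weld-bot | the island: the grip-bot, the lift-bot]
5. Smuggler goes to the island with the pack-bot and the paint-bot.  [the mainland: the cut-bot, the scan-bot, the weld-bot | the island: the grip-bot, the lift-bot, the pack-bot, the paint-bot]
6. Smuggler goes back to the mainland with the pack-bot.  [the mainland: the cut-bot, the pack-bot, the scan-bot, the weld-bot | the island: the grip-bot, the lift-bot, the paint-bot]
7. Smuggler goes to the island with the cut-bot and the weld-bot.  [the mainland: the pack-bot, the scan-bot | the island: the cut-bot, the grip-bot, the lift-bot, the paint-bot, the weld-bot]
8. Smuggler goes back to the mainland with the grip-bot.  [the mainland: the grip-bot, the pack-bot, the scan-bot | the island: the cut-bot, the lift-bot, the paint-bot, the weld-bot]
9. Smuggler goes to the island with the grip-bot and the scan-bot.  [the mainland: the pack-bot | the island: the cut-bot, the grip-bot, the lift-bot, the paint-bot, the scan-bot, the weld-bot]
10. Smuggler goes back to the mainland with the grip-bot.  [the mainland: the grip-bot, the pack-bot | the island: the cut-bot, the lift-bot, the paint-bot, the scan-bot, the weld-bot]
11. Smuggler goes to the island with the grip-bot and the pack-bot.  [the mainland: — | the island: the cut-bot, the grip-bot, the lift-bot, the pack-bot, the paint-bot, the scan-bot, the weld-bot]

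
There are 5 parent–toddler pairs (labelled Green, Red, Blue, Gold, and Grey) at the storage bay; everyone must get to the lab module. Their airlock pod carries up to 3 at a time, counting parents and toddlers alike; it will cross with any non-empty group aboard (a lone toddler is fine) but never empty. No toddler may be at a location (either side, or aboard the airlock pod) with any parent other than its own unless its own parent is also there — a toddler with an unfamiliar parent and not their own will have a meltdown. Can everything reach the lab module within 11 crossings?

Yes

Yes — this plan uses 11 crossings (≤ 11):
1. parent Green and toddler Green cross → the lab module.
2. parent Green crosses ← the storage bay.
3. toddler Blue, toddler Gold, and toddler Red cross → the lab module.
4. toddler Green crosses ← the storage bay.
5. parent Blue, parent Gold, and parent Red cross → the lab module.
6. parent Red and toddler Red cross ← the storage bay.
7. parent Green, parent Grey, and parent Red cross → the lab module.
8. toddler Blue crosses ← the storage bay.
9. toddler Green and toddler Red cross → the lab module.
10. toddler Green crosses ← the storage bay.
11. toddler Blue, toddler Green, and toddler Grey cross → the lab module.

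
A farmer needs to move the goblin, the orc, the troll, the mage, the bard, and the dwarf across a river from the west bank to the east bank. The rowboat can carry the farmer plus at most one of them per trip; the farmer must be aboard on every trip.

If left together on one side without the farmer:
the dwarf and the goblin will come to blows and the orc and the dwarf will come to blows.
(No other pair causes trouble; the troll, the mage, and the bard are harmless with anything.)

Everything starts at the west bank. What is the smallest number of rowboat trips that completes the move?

Counting alone: the farmer can take at most 1 across per trip to the east bank, so moving all 6 needs at least 6 loaded trips out, with a return between consecutive ones — at least 11 crossings.
The safety rule pushes this higher. Following every safe sequence of crossings, the most of the 6 that can be at the east bank as the rowboat arrives there on crossing 11 is 5 — never all 6.
So no plan with fewer than 13 crossings exists, and this one achieves 13:
1. Farmer goes to the east bank with the dwarf.
2. Farmer goes back to the west bank alone.
3. Farmer goes to the east bank with the goblin.
4. Farmer goes back to the west bank with the dwarf.
5. Farmer goes to the east bank with the orc.
6. Farmer goes back to the west bank alone.
7. Farmer goes to the east bank with the troll.
8. Farmer goes back to the west bank alone.
9. Farmer goes to the east bank with the mage.
10. Farmer goes back to the west bank alone.
11. Farmer goes to the east bank with the bard.
12. Farmer goes back to the west bank alone.
13. Farmer goes to the east bank with the dwarf.

13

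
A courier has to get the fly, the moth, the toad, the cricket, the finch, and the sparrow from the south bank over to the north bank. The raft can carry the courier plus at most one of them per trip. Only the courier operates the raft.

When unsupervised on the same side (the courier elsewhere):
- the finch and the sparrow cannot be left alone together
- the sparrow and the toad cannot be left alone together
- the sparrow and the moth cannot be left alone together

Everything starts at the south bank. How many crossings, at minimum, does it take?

impossible

Following every safe sequence of crossings from the start, the most of the 6 that can be at the north bank as the raft arrives there on crossings 1, 3, 5, 7 is 1, 2, 3, 4 respectively; the best ever achieved is 4 of 6.
From crossing 9 on, no configuration arises that was not already reachable earlier: only 36 distinct safe configurations (who is on which side, and where the raft is) can ever be reached, none of them has everyone across, and every continuation just revisits them. So no valid plan exists.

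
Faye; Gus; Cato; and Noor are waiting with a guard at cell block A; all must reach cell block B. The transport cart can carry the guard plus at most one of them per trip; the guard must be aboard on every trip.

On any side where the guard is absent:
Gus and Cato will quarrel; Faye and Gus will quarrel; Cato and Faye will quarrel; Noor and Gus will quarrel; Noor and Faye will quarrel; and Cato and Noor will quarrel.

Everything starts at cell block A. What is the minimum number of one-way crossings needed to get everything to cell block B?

Whatever the first load, the items left behind include a forbidden pair without the guard. No opening move is safe, so no plan exists.

impossible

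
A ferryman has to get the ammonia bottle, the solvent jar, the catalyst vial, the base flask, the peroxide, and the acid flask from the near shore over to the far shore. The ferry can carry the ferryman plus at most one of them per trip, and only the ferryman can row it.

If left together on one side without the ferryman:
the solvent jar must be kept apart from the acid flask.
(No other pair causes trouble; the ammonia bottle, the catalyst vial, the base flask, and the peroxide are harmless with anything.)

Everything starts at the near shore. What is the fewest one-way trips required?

Counting alone: the ferryman can take at most 1 across per trip to the far shore, so moving all 6 needs at least 6 loaded trips out, with a return between consecutive ones — at least 11 crossings.
The plan below uses exactly 11 crossings, so it is optimal:
1. Ferryman goes to the far shore with the solvent jar.
2. Ferryman goes back to the near shore alone.
3. Ferryman goes to the far shore with the ammonia bottle.
4. Ferryman goes back to the near shore alone.
5. Ferryman goes to the far shore with the catalyst vial.
6. Ferryman goes back to the near shore alone.
7. Ferryman goes to the far shore with the base flask.
8. Ferryman goes back to the near shore alone.
9. Ferryman goes to the far shore with the peroxide.
10. Ferryman goes back to the near shore alone.
11. Ferryman goes to the far shore with the acid flask.

11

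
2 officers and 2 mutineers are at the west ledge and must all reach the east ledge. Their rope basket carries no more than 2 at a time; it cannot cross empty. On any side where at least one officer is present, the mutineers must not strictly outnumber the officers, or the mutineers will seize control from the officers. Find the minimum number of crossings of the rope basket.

Counting alone: each trip to the east ledge takes at most 2 across and each return brings at least 1 back, so after t trips out (and t−1 returns) at most 2t − (t−1) of the 4 are across; that first reaches 4 at t = 3, so at least 5 crossings are needed.
The plan below uses exactly 5 crossings, so it is optimal:
1. 2 mutineers → the east ledge.  (the west ledge: 2O 0M; the east ledge: 0O 2M)
2. 1 mutineer ← the west ledge.  (the west ledge: 2O 1M; the east ledge: 0O 1M)
3. 2 officers → the east ledge.  (the west ledge: 0O 1M; the east ledge: 2O 1M)
4. 1 mutineer ← the west ledge.  (the west ledge: 0O 2M; the east ledge: 2O 0M)
5. 2 mutineers → the east ledge.  (the west ledge: 0O 0M; the east ledge: 2O 2M)

5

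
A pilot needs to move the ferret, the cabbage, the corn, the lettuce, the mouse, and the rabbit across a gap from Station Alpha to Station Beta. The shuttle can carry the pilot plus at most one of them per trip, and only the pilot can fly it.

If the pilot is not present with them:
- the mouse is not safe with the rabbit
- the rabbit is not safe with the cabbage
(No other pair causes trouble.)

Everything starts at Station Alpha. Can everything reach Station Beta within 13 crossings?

Yes — this plan uses 13 crossings (≤ 13):
1. Pilot goes to Station Beta with the rabbit.
2. Pilot goes back to Station Alpha alone.
3. Pilot goes to Station Beta with the ferret.
4. Pilot goes back to Station Alpha alone.
5. Pilot goes to Station Beta with the cabbage.
6. Pilot goes back to Station Alpha with the rabbit.
7. Pilot goes to Station Beta with the mouse.
8. Pilot goes back to Station Alpha alone.
9. Pilot goes to Station Beta with the corn.
10. Pilot goes back to Station Alpha alone.
11. Pilot goes to Station Beta with the lettuce.
12. Pilot goes back to Station Alpha alone.
13. Pilot goes to Station Beta with the rabbit.

Yes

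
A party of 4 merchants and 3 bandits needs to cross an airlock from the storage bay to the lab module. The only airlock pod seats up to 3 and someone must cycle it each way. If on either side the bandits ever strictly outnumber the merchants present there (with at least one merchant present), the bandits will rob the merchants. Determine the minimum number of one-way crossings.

5

Counting alone: each trip to the lab module takes at most 3 across and each return brings at least 1 back, so after t trips out (and t−1 returns) at most 3t − (t−1) of the 7 are across; that first reaches 7 at t = 3, so at least 5 crossings are needed.
The plan below uses exactly 5 crossings, so it is optimal:
1. 3 bandits → the lab module.  (the storage bay: 4M 0B; the lab module: 0M 3B)
2. 1 bandit ← the storage bay.  (the storage bay: 4M 1B; the lab module: 0M 2B)
3. 3 merchants → the lab module.  (the storage bay: 1M 1B; the lab module: 3M 2B)
4. 1 merchant ← the storage bay.  (the storage bay: 2M 1B; the lab module: 2M 2B)
5. 2 merchants and 1 bandit → the lab module.  (the storage bay: 0M 0B; the lab module: 4M 3B)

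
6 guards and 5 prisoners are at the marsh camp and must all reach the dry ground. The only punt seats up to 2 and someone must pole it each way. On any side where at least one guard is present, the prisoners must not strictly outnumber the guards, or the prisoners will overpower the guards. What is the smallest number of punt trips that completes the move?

19

Counting alone: each trip to the dry ground takes at most 2 across and each return brings at least 1 back, so after t trips out (and t−1 returns) at most 2t − (t−1) of the 11 are across; that first reaches 11 at t = 10, so at least 19 crossings are needed.
The plan below uses exactly 19 crossings, so it is optimal:
1. 2 prisoners → the dry ground.  (the marsh camp: 6G 3P; the dry ground: 0G 2P)
2. 1 prisoner ← the marsh camp.  (the marsh camp: 6G 4P; the dry ground: 0G 1P)
3. 2 prisoners → the dry ground.  (the marsh camp: 6G 2P; the dry ground: 0G 3P)
4. 1 prisoner ← the marsh camp.  (the marsh camp: 6G 3P; the dry ground: 0G 2P)
5. 2 guards → the dry ground.  (the marsh camp: 4G 3P; the dry ground: 2G 2P)
6. 1 prisoner ← the marsh camp.  (the marsh camp: 4G 4P; the dry ground: 2G 1P)
7. 1 guard and 1 prisoner → the dry ground.  (the marsh camp: 3G 3P; the dry ground: 3G 2P)
8. 1 guard ← the marsh camp.  (the marsh camp: 4G 3P; the dry ground: 2G 2P)
9. 1 guard and 1 prisoner → the dry ground.  (the marsh camp: 3G 2P; the dry ground: 3G 3P)
10. 1 prisoner ← the marsh camp.  (the marsh camp: 3G 3P; the dry ground: 3G 2P)
11. 1 guard and 1 prisoner → the dry ground.  (the marsh camp: 2G 2P; the dry ground: 4G 3P)
12. 1 guard ← the marsh camp.  (the marsh camp: 3G 2P; the dry ground: 3G 3P)
13. 1 guard and 1 prisoner → the dry ground.  (the marsh camp: 2G 1P; the dry ground: 4G 4P)
14. 1 prisoner ← the marsh camp.  (the marsh camp: 2G 2P; the dry ground: 4G 3P)
15. 1 guard and 1 prisoner → the dry ground.  (the marsh camp: 1G 1P; the dry ground: 5G 4P)
16. 1 guard ← the marsh camp.  (the marsh camp: 2G 1P; the dry ground: 4G 4P)
17. 1 guard and 1 prisoner → the dry ground.  (the marsh camp: 1G 0P; the dry ground: 5G 5P)
18. 1 prisoner ← the marsh camp.  (the marsh camp: 1G 1P; the dry ground: 5G 4P)
19. 1 guard and 1 prisoner → the dry ground.  (the marsh camp: 0G 0P; the dry ground: 6G 5P)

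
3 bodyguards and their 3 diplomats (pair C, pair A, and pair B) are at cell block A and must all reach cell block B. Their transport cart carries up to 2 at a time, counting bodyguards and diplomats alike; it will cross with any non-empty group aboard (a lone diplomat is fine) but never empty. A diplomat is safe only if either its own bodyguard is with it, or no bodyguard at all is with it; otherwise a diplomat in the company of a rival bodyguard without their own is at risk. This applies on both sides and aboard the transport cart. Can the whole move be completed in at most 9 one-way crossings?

No

Counting alone: each trip to cell block B takes at most 2 across and each return brings at least 1 back, so after t trips out (and t−1 returns) at most 2t − (t−1) of the 6 are across; that first reaches 6 at t = 5, so at least 9 crossings are needed.
The safety rule pushes this higher. Following every safe sequence of crossings, the most of the 6 that can be at cell block B as the transport cart arrives there on crossing 9 is 5 — never all 6.
So the move cannot be finished within 9 crossings. (The shortest complete plan takes 11:)
1. bodyguard C and diplomat C cross → cell block B.
2. bodyguard C crosses ← cell block A.
3. diplomat A and diplomat B cross → cell block B.
4. diplomat C crosses ← cell block A.
5. bodyguard A and bodyguard B cross → cell block B.
6. bodyguard A and diplomat A cross ← cell block A.
7. bodyguard A and bodyguard C cross → cell block B.
8. diplomat B crosses ← cell block A.
9. diplomat A and diplomat C cross → cell block B.
10. bodyguard B crosses ← cell block A.
11. bodyguard B and diplomat B cross → cell block B.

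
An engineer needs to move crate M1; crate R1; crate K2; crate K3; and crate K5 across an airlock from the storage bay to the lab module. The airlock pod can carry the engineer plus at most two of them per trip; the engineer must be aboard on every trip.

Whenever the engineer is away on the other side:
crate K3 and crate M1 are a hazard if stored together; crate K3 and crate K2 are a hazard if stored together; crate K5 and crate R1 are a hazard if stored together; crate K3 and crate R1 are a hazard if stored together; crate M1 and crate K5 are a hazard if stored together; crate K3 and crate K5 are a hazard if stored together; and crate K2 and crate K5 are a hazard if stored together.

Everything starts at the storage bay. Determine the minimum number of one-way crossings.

Following every safe sequence of crossings from the start, the most of the 5 that can be at the lab module as the airlock pod arrives there on crossings 1, 3 is 2, 3 respectively; the best ever achieved is 3 of 5.
From crossing 5 on, no configuration arises that was not already reachable earlier: only 10 distinct safe configurations (who is on which side, and where the airlock pod is) can ever be reached, none of them has everyone across, and every continuation just revisits them. So no valid plan exists.

impossible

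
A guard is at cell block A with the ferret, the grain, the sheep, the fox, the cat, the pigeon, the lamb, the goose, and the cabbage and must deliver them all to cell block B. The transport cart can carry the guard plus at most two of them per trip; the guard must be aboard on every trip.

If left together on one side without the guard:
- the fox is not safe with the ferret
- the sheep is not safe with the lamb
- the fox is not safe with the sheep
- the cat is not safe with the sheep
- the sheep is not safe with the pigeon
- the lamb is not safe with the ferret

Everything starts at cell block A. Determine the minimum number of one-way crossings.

Counting alone: the guard can take at most 2 across per trip to cell block B, so moving all 9 needs at least 5 loaded trips out, with a return between consecutive ones — at least 9 crossings.
The safety rule pushes this higher. Following every safe sequence of crossings, the most of the 9 that can be at cell block B as the transport cart arrives there on crossing 9 is 8 — never all 9.
So no plan with fewer than 11 crossings exists, and this one achieves 11:
1. Guard goes to cell block B with the ferret and the sheep.  [cell block A: the cabbage, the cat, the fox, the goose, the grain, the lamb, the pigeon | cell block B: the ferret, the sheep]
2. Guard goes back to cell block A alone.  [cell block A: the cabbage, the cat, the fox, the goose, the grain, the lamb, the pigeon | cell block B: the ferret, the sheep]
3. Guard goes to cell block B with the grain.  [cell block A: the cabbage, the cat, the fox, the goose, the lamb, the pigeon | cell block B: the ferret, the grain, the sheep]
4. Guard goes back to cell block A alone.  [cell block A: the cabbage, the cat, the fox, the goose, the lamb, the pigeon | cell block B: the ferret, the grain, the sheep]
5. Guard goes to cell block B with the cat and the fox.  [cell block A: the cabbage, the goose, the lamb, the pigeon | cell block B: the cat, the ferret, the fox, the grain, the sheep]
6. Guard goes back to cell block A with the ferret and the sheep.  [cell block A: the cabbage, the ferret, the goose, the lamb, the pigeon, the sheep | cell block B: the cat, the fox, the grain]
7. Guard goes to cell block B with the lamb and the pigeon.  [cell block A: the cabbage, the ferret, the goose, the sheep | cell block B: the cat, the fox, the grain, the lamb, the pigeon]
8. Guard goes back to cell block A alone.  [cell block A: the cabbage, the ferret, the goose, the sheep | cell block B: the cat, the fox, the grain, the lamb, the pigeon]
9. Guard goes to cell block B with the cabbage and the goose.  [cell block A: the ferret, the sheep | cell block B: the cabbage, the cat, the fox, the goose, the grain, the lamb, the pigeon]
10. Guard goes back to cell block A alone.  [cell block A: the ferret, the sheep | cell block B: the cabbage, the cat, the fox, the goose, the grain, the lamb, the pigeon]
11. Guard goes to cell block B with the ferret and the sheep.  [cell block A: — | cell block B: the cabbage, the cat, the ferret, the fox, the goose, the grain, the lamb, the pigeon, the sheep]

11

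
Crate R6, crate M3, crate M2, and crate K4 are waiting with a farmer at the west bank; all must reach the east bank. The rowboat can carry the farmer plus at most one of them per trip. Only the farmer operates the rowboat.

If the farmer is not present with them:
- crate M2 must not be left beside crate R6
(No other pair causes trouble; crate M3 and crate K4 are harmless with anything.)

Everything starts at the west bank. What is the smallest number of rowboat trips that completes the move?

7

Counting alone: the farmer can take at most 1 across per trip to the east bank, so moving all 4 needs at least 4 loaded trips out, with a return between consecutive ones — at least 7 crossings.
The plan below uses exactly 7 crossings, so it is optimal:
1. Farmer goes to the east bank with crate R6.  [the west bank: crate K4, crate M2, crate M3 | the east bank: crate R6]
2. Farmer goes back to the west bank alone.  [the west bank: crate K4, crate M2, crate M3 | the east bank: crate R6]
3. Farmer goes to the east bank with crate M3.  [the west bank: crate K4, crate M2 | the east bank: crate M3, crate R6]
4. Farmer goes back to the west bank alone.  [the west bank: crate K4, crate M2 | the east bank: crate M3, crate R6]
5. Farmer goes to the east bank with crate K4.  [the west bank: crate M2 | the east bank: crate K4, crate M3, crate R6]
6. Farmer goes back to the west bank alone.  [the west bank: crate M2 | the east bank: crate K4, crate M3, crate R6]
7. Farmer goes to the east bank with crate M2.  [the west bank: — | the east bank: crate K4, crate M2, crate M3, crate R6]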